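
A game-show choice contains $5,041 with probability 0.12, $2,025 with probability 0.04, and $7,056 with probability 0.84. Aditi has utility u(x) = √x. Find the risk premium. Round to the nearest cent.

E[u] = 0.12·√5041 + 0.04·√2025 + 0.84·√7056 = 0.12·71 + 0.04·45 + 0.84·84 = 80.88
CE = (80.88)² = 6541.5744
Risk premium = EV − CE = 6612.96 − 6541.5744 = 71.3856

$71.39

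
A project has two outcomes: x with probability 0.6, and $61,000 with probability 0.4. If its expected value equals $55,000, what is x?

x = $51,000

0.6·x + 0.4·61000 = 55000
0.6·x = 55000 − 24400 = 30600
x = 30600 / 0.6 = 51000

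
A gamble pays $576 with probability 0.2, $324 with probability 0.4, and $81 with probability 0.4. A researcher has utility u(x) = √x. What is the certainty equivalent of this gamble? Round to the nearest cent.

E[u] = 0.2·√576 + 0.4·√324 + 0.4·√81 = 0.2·24 + 0.4·18 + 0.4·9 = 15.6
CE = (15.6)² = 243.36

$243.36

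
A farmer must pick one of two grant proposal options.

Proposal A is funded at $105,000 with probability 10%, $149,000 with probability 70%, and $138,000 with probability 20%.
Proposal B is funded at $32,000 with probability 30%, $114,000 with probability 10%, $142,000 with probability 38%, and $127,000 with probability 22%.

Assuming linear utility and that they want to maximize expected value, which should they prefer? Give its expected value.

Proposal A ($142,400)

Proposal A = 0.1 × 105000 + 0.7 × 149000 + 0.2 × 138000 = 10500 + 104300 + 27600 = 142400
Proposal B = 0.3 × 32000 + 0.1 × 114000 + 0.38 × 142000 + 0.22 × 127000 = 9600 + 11400 + 53960 + 27940 = 102900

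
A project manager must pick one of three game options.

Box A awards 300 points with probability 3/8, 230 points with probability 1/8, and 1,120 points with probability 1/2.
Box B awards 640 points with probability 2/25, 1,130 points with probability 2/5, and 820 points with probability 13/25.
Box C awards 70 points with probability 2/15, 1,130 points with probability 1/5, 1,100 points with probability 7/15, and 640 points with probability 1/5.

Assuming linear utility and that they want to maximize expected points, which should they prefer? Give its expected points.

Box A = 3/8 × 300 + 1/8 × 230 + 1/2 × 1120 = 112.5 + 28.75 + 560 = 701.25
Box B = 2/25 × 640 + 2/5 × 1130 + 13/25 × 820 = 51.2 + 452 + 426.4 = 929.6
Box C = 2/15 × 70 + 1/5 × 1130 + 7/15 × 1100 + 1/5 × 640 = 9.3333 + 226 + 513.3333 + 128 = 876.6667

Box B (929.6 points)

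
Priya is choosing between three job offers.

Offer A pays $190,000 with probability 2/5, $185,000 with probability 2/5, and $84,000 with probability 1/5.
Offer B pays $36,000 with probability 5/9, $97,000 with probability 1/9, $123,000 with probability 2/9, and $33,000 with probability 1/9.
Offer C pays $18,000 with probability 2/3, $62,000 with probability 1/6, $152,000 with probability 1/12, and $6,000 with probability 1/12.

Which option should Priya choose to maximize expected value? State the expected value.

Offer A ($166,800)

Offer A = 2/5 × 190000 + 2/5 × 185000 + 1/5 × 84000 = 76000 + 74000 + 16800 = 166800
Offer B = 5/9 × 36000 + 1/9 × 97000 + 2/9 × 123000 + 1/9 × 33000 = 20000 + 10777.7778 + 27333.3333 + 3666.6667 = 61777.7778
Offer C = 2/3 × 18000 + 1/6 × 62000 + 1/12 × 152000 + 1/12 × 6000 = 12000 + 10333.3333 + 12666.6667 + 500 = 35500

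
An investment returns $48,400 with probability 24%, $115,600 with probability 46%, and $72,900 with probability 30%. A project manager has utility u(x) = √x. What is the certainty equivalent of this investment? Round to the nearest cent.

E[u] = 0.24·√48400 + 0.46·√115600 + 0.3·√72900 = 0.24·220 + 0.46·340 + 0.3·270 = 290.2
CE = (290.2)² = 84216.04

$84,216.04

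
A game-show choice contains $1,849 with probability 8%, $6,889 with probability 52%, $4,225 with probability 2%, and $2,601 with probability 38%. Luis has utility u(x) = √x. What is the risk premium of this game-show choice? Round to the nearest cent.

$276.48

E[u] = 0.08·√1849 + 0.52·√6889 + 0.02·√4225 + 0.38·√2601 = 0.08·43 + 0.52·83 + 0.02·65 + 0.38·51 = 67.28
CE = (67.28)² = 4526.5984
Risk premium = EV − CE = 4803.08 − 4526.5984 = 276.4816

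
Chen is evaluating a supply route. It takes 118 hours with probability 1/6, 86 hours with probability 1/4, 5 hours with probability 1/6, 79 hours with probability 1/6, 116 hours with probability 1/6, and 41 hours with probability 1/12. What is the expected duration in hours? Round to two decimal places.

77.92 hours

EV = 1/6 × 118 + 1/4 × 86 + 1/6 × 5 + 1/6 × 79 + 1/6 × 116 + 1/12 × 41 = 19.6667 + 21.5 + 0.8333 + 13.1667 + 19.3333 + 3.4167 = 77.9167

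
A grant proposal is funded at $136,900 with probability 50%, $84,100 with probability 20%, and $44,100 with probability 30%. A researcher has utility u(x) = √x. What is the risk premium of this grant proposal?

E[u] = 0.5·√136900 + 0.2·√84100 + 0.3·√44100 = 0.5·370 + 0.2·290 + 0.3·210 = 306
CE = (306)² = 93636
Risk premium = EV − CE = 98500 − 93636 = 4864

$4,864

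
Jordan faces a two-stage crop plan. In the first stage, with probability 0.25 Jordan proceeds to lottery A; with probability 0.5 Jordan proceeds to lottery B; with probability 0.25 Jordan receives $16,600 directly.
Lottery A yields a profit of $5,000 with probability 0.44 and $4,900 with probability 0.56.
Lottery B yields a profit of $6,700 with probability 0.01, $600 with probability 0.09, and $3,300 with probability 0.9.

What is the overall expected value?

EV(A) = 0.44 × 5000 + 0.56 × 4900 = 2200 + 2744 = 4944
EV(B) = 0.01 × 6700 + 0.09 × 600 + 0.9 × 3300 = 67 + 54 + 2970 = 3091
Branch C: 16600 (certain)
Overall = 0.25 × 4944 + 0.5 × 3091 + 0.25 × 16600 = 1236 + 1545.5 + 4150 = 6931.5

$6,931.50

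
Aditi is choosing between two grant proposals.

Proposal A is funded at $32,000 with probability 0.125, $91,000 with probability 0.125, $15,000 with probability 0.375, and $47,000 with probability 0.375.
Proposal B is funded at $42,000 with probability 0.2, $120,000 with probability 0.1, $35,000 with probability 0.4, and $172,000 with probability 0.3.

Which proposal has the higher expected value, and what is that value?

Proposal A = 0.125 × 32000 + 0.125 × 91000 + 0.375 × 15000 + 0.375 × 47000 = 4000 + 11375 + 5625 + 17625 = 38625
Proposal B = 0.2 × 42000 + 0.1 × 120000 + 0.4 × 35000 + 0.3 × 172000 = 8400 + 12000 + 14000 + 51600 = 86000

Proposal B ($86,000)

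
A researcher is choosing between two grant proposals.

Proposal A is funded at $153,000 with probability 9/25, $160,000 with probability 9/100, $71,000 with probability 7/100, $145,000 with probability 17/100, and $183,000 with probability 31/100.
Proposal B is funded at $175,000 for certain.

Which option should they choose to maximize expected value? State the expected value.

Proposal B ($175,000)

Proposal A = 9/25 × 153000 + 9/100 × 160000 + 7/100 × 71000 + 17/100 × 145000 + 31/100 × 183000 = 55080 + 14400 + 4970 + 24650 + 56730 = 155830
Proposal B: 175000 (certain)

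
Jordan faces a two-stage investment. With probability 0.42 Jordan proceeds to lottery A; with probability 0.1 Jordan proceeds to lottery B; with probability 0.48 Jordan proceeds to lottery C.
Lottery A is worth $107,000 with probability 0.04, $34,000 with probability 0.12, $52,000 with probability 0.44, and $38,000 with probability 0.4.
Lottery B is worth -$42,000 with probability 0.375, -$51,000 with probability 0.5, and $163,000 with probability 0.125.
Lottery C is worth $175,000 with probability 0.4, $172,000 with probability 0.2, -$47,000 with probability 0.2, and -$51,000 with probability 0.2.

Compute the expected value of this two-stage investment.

$58,121.30

EV(A) = 0.04 × 107000 + 0.12 × 34000 + 0.44 × 52000 + 0.4 × 38000 = 4280 + 4080 + 22880 + 15200 = 46440
EV(B) = 0.375 × (-42000) + 0.5 × (-51000) + 0.125 × 163000 = -15750 − 25500 + 20375 = -20875
EV(C) = 0.4 × 175000 + 0.2 × 172000 + 0.2 × (-47000) + 0.2 × (-51000) = 70000 + 34400 − 9400 − 10200 = 84800
Overall = 0.42 × 46440 + 0.1 × (-20875) + 0.48 × 84800 = 19504.8 − 2087.5 + 40704 = 58121.3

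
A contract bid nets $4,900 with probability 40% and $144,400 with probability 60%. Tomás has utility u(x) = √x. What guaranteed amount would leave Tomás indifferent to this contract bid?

E[u] = 0.4·√4900 + 0.6·√144400 = 0.4·70 + 0.6·380 = 256
CE = (256)² = 65536

$65,536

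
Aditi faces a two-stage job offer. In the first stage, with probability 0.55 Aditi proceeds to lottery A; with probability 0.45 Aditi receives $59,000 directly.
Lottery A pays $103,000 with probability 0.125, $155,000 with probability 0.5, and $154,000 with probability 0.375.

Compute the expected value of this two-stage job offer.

EV(A) = 0.125 × 103000 + 0.5 × 155000 + 0.375 × 154000 = 12875 + 77500 + 57750 = 148125
Branch B: 59000 (certain)
Overall = 0.55 × 148125 + 0.45 × 59000 = 81468.75 + 26550 = 108018.75

$108,018.75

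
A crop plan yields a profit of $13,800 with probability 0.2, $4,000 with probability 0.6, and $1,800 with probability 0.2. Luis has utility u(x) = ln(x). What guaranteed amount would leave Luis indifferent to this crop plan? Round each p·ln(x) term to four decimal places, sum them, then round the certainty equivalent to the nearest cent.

E[u] = 0.2·ln(13800) + 0.6·ln(4000) + 0.2·ln(1800) = 1.9065 + 4.9764 + 1.4991 = 8.3820
CE = e^8.3820 ≈ 4367.74

$4,367.74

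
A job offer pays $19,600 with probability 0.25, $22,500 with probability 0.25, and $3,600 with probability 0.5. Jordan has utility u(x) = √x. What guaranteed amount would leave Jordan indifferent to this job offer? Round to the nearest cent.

E[u] = 0.25·√19600 + 0.25·√22500 + 0.5·√3600 = 0.25·140 + 0.25·150 + 0.5·60 = 102.5
CE = (102.5)² = 10506.25

$10,506.25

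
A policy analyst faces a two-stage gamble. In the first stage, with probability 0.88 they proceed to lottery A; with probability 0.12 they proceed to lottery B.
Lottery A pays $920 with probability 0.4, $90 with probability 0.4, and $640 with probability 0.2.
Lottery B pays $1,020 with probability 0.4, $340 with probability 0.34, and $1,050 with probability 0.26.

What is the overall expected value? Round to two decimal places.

EV(A) = 0.4 × 920 + 0.4 × 90 + 0.2 × 640 = 368 + 36 + 128 = 532
EV(B) = 0.4 × 1020 + 0.34 × 340 + 0.26 × 1050 = 408 + 115.6 + 273 = 796.6
Overall = 0.88 × 532 + 0.12 × 796.6 = 468.16 + 95.592 = 563.752

$563.75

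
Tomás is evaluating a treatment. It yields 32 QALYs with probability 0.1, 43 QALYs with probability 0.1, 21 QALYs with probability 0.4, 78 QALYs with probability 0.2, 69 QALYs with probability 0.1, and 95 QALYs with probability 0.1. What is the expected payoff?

47.9 QALYs

EV = 0.1 × 32 + 0.1 × 43 + 0.4 × 21 + 0.2 × 78 + 0.1 × 69 + 0.1 × 95 = 3.2 + 4.3 + 8.4 + 15.6 + 6.9 + 9.5 = 47.9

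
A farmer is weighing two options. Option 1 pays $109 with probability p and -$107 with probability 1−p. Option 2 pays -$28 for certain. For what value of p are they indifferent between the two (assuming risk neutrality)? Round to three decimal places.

p = 0.366

p·109 + (1−p)·(-107) = -28
216p − 107 = -28
p = (-28 + 107) / 216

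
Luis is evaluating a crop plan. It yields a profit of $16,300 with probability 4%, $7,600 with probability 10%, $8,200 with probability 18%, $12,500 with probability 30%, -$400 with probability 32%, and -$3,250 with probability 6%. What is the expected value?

$6,315

EV = 0.04 × 16300 + 0.1 × 7600 + 0.18 × 8200 + 0.3 × 12500 + 0.32 × (-400) + 0.06 × (-3250) = 652 + 760 + 1476 + 3750 − 128 − 195 = 6315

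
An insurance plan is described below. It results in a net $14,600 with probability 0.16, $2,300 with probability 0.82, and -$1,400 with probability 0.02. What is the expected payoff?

EV = 0.16 × 14600 + 0.82 × 2300 + 0.02 × (-1400) = 2336 + 1886 − 28 = 4194

$4,194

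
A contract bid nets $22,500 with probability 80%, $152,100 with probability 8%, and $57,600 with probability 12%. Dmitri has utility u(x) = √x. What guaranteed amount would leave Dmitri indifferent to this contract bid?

$32,400

E[u] = 0.8·√22500 + 0.08·√152100 + 0.12·√57600 = 0.8·150 + 0.08·390 + 0.12·240 = 180
CE = (180)² = 32400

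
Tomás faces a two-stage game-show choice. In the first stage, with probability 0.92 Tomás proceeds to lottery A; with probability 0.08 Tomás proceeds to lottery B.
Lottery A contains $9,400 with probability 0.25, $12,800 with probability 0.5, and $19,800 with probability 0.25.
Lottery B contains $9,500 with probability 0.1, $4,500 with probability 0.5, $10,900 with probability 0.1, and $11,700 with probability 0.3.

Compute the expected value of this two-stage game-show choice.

$13,228

EV(A) = 0.25 × 9400 + 0.5 × 12800 + 0.25 × 19800 = 2350 + 6400 + 4950 = 13700
EV(B) = 0.1 × 9500 + 0.5 × 4500 + 0.1 × 10900 + 0.3 × 11700 = 950 + 2250 + 1090 + 3510 = 7800
Overall = 0.92 × 13700 + 0.08 × 7800 = 12604 + 624 = 13228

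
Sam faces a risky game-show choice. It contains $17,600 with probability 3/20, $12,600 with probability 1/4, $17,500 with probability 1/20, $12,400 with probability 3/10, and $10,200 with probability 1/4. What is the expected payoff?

EV = 3/20 × 17600 + 1/4 × 12600 + 1/20 × 17500 + 3/10 × 12400 + 1/4 × 10200 = 2640 + 3150 + 875 + 3720 + 2550 = 12935

$12,935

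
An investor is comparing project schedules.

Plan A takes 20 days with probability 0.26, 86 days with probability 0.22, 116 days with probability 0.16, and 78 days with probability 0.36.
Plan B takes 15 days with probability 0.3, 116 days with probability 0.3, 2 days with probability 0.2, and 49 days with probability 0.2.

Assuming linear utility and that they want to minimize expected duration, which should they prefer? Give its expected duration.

Plan B (49.5 days)

Plan A = 0.26 × 20 + 0.22 × 86 + 0.16 × 116 + 0.36 × 78 = 5.2 + 18.92 + 18.56 + 28.08 = 70.76
Plan B = 0.3 × 15 + 0.3 × 116 + 0.2 × 2 + 0.2 × 49 = 4.5 + 34.8 + 0.4 + 9.8 = 49.5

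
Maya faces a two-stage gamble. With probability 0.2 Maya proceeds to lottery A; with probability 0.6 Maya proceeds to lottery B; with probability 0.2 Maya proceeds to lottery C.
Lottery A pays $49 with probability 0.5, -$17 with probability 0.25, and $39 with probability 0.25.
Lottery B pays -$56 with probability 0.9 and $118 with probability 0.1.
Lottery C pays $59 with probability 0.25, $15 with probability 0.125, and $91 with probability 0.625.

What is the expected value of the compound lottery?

EV(A) = 0.5 × 49 + 0.25 × (-17) + 0.25 × 39 = 24.5 − 4.25 + 9.75 = 30
EV(B) = 0.9 × (-56) + 0.1 × 118 = -50.4 + 11.8 = -38.6
EV(C) = 0.25 × 59 + 0.125 × 15 + 0.625 × 91 = 14.75 + 1.875 + 56.875 = 73.5
Overall = 0.2 × 30 + 0.6 × (-38.6) + 0.2 × 73.5 = 6 − 23.16 + 14.7 = -2.46

-$2.46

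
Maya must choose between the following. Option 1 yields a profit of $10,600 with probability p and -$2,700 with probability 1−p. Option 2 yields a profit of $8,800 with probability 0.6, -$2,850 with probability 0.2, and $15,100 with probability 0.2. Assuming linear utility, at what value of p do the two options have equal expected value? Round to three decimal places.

EV(Option 2) = 0.6 × 8800 + 0.2 × (-2850) + 0.2 × 15100 = 5280 − 570 + 3020 = 7730
p·10600 + (1−p)·(-2700) = 7730
13300p − 2700 = 7730
p = (7730 + 2700) / 13300

p = 0.784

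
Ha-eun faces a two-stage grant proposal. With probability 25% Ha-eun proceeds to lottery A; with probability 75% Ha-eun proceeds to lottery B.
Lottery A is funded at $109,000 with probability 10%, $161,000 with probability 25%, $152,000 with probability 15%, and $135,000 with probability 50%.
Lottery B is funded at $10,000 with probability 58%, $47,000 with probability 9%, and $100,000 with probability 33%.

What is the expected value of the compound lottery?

$67,635

EV(A) = 0.1 × 109000 + 0.25 × 161000 + 0.15 × 152000 + 0.5 × 135000 = 10900 + 40250 + 22800 + 67500 = 141450
EV(B) = 0.58 × 10000 + 0.09 × 47000 + 0.33 × 100000 = 5800 + 4230 + 33000 = 43030
Overall = 0.25 × 141450 + 0.75 × 43030 = 35362.5 + 32272.5 = 67635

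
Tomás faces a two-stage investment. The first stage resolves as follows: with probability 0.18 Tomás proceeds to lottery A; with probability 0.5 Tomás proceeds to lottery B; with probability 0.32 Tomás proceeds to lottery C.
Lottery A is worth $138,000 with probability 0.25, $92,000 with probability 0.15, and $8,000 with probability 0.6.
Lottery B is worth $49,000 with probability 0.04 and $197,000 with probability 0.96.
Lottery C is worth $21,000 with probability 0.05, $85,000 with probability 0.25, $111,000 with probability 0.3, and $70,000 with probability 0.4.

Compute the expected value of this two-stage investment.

$131,850

EV(A) = 0.25 × 138000 + 0.15 × 92000 + 0.6 × 8000 = 34500 + 13800 + 4800 = 53100
EV(B) = 0.04 × 49000 + 0.96 × 197000 = 1960 + 189120 = 191080
EV(C) = 0.05 × 21000 + 0.25 × 85000 + 0.3 × 111000 + 0.4 × 70000 = 1050 + 21250 + 33300 + 28000 = 83600
Overall = 0.18 × 53100 + 0.5 × 191080 + 0.32 × 83600 = 9558 + 95540 + 26752 = 131850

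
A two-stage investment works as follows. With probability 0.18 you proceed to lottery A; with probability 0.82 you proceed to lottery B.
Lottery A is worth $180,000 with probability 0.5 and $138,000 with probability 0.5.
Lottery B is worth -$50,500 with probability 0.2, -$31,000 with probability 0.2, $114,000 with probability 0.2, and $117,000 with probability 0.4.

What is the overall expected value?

EV(A) = 0.5 × 180000 + 0.5 × 138000 = 90000 + 69000 = 159000
EV(B) = 0.2 × (-50500) + 0.2 × (-31000) + 0.2 × 114000 + 0.4 × 117000 = -10100 − 6200 + 22800 + 46800 = 53300
Overall = 0.18 × 159000 + 0.82 × 53300 = 28620 + 43706 = 72326

$72,326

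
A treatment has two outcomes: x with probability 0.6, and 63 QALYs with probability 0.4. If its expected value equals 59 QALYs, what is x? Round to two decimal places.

0.6·x + 0.4·63 = 59
0.6·x = 59 − 25.2 = 33.8
x = 33.8 / 0.6 = 56.3333

x = 56.33 QALYs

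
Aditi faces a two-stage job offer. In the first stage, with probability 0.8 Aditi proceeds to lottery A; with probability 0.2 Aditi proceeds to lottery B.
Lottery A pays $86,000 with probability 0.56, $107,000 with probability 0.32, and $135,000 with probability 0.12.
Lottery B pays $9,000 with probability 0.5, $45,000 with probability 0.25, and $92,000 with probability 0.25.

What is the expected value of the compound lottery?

EV(A) = 0.56 × 86000 + 0.32 × 107000 + 0.12 × 135000 = 48160 + 34240 + 16200 = 98600
EV(B) = 0.5 × 9000 + 0.25 × 45000 + 0.25 × 92000 = 4500 + 11250 + 23000 = 38750
Overall = 0.8 × 98600 + 0.2 × 38750 = 78880 + 7750 = 86630

$86,630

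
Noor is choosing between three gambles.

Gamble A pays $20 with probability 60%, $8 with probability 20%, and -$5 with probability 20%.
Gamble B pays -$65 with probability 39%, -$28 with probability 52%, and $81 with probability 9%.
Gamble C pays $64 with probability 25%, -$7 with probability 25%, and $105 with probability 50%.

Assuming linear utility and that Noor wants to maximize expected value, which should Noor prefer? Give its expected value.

Gamble A = 0.6 × 20 + 0.2 × 8 + 0.2 × (-5) = 12 + 1.6 − 1 = 12.6
Gamble B = 0.39 × (-65) + 0.52 × (-28) + 0.09 × 81 = -25.35 − 14.56 + 7.29 = -32.62
Gamble C = 0.25 × 64 + 0.25 × (-7) + 0.5 × 105 = 16 − 1.75 + 52.5 = 66.75

Gamble C ($66.75)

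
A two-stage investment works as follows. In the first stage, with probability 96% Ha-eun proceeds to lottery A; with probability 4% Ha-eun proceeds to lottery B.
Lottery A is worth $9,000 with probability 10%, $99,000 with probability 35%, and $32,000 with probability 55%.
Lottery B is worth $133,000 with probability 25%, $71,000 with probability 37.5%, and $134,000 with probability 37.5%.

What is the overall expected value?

$55,429

EV(A) = 0.1 × 9000 + 0.35 × 99000 + 0.55 × 32000 = 900 + 34650 + 17600 = 53150
EV(B) = 0.25 × 133000 + 0.375 × 71000 + 0.375 × 134000 = 33250 + 26625 + 50250 = 110125
Overall = 0.96 × 53150 + 0.04 × 110125 = 51024 + 4405 = 55429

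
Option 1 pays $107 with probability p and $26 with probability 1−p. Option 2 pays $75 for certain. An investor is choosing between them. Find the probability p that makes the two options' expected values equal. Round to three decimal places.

p = 0.605

p·107 + (1−p)·26 = 75
81p + 26 = 75
p = (75 − 26) / 81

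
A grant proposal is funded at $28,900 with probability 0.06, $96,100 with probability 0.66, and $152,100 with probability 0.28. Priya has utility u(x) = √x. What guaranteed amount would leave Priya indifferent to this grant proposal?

E[u] = 0.06·√28900 + 0.66·√96100 + 0.28·√152100 = 0.06·170 + 0.66·310 + 0.28·390 = 324
CE = (324)² = 104976

$104,976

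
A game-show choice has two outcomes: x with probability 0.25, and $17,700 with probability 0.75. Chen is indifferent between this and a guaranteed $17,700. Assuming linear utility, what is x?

x = $17,700

0.25·x + 0.75·17700 = 17700
0.25·x = 17700 − 13275 = 4425
x = 4425 / 0.25 = 17700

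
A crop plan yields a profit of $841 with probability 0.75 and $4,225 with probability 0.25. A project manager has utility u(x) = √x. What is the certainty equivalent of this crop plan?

$1,444

E[u] = 0.75·√841 + 0.25·√4225 = 0.75·29 + 0.25·65 = 38
CE = (38)² = 1444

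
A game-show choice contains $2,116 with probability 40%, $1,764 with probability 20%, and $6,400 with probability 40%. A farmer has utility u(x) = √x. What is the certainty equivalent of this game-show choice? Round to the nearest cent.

E[u] = 0.4·√2116 + 0.2·√1764 + 0.4·√6400 = 0.4·46 + 0.2·42 + 0.4·80 = 58.8
CE = (58.8)² = 3457.44

$3,457.44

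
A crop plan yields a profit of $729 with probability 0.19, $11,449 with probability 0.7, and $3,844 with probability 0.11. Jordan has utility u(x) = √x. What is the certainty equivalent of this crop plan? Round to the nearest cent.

$7,542.92

E[u] = 0.19·√729 + 0.7·√11449 + 0.11·√3844 = 0.19·27 + 0.7·107 + 0.11·62 = 86.85
CE = (86.85)² = 7542.9225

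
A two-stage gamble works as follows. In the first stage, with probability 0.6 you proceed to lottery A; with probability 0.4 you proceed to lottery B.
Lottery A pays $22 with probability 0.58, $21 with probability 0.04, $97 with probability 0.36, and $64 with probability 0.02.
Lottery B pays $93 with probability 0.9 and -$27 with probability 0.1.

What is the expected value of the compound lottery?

$62.28

EV(A) = 0.58 × 22 + 0.04 × 21 + 0.36 × 97 + 0.02 × 64 = 12.76 + 0.84 + 34.92 + 1.28 = 49.8
EV(B) = 0.9 × 93 + 0.1 × (-27) = 83.7 − 2.7 = 81
Overall = 0.6 × 49.8 + 0.4 × 81 = 29.88 + 32.4 = 62.28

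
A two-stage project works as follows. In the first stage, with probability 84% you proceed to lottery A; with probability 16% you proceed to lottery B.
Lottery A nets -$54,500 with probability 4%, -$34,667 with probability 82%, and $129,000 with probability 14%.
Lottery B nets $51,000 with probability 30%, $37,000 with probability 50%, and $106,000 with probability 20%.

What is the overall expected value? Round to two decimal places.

EV(A) = 0.04 × (-54500) + 0.82 × (-34667) + 0.14 × 129000 = -2180 − 28426.94 + 18060 = -12546.94
EV(B) = 0.3 × 51000 + 0.5 × 37000 + 0.2 × 106000 = 15300 + 18500 + 21200 = 55000
Overall = 0.84 × (-12546.94) + 0.16 × 55000 = -10539.4296 + 8800 = -1739.4296

-$1,739.43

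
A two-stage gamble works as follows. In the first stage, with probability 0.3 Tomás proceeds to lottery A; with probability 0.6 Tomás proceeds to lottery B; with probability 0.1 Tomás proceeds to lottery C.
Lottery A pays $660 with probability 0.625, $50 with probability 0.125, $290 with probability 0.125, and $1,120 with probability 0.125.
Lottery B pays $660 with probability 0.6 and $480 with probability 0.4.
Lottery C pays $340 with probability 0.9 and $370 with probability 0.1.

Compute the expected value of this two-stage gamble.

$565.60

EV(A) = 0.625 × 660 + 0.125 × 50 + 0.125 × 290 + 0.125 × 1120 = 412.5 + 6.25 + 36.25 + 140 = 595
EV(B) = 0.6 × 660 + 0.4 × 480 = 396 + 192 = 588
EV(C) = 0.9 × 340 + 0.1 × 370 = 306 + 37 = 343
Overall = 0.3 × 595 + 0.6 × 588 + 0.1 × 343 = 178.5 + 352.8 + 34.3 = 565.6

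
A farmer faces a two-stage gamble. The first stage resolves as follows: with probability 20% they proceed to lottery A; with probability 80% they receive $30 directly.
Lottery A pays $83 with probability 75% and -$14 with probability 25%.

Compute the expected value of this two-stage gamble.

$35.75

EV(A) = 0.75 × 83 + 0.25 × (-14) = 62.25 − 3.5 = 58.75
Branch B: 30 (certain)
Overall = 0.2 × 58.75 + 0.8 × 30 = 11.75 + 24 = 35.75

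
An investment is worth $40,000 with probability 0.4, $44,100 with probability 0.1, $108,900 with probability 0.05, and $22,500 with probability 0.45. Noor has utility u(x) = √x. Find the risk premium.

E[u] = 0.4·√40000 + 0.1·√44100 + 0.05·√108900 + 0.45·√22500 = 0.4·200 + 0.1·210 + 0.05·330 + 0.45·150 = 185
CE = (185)² = 34225
Risk premium = EV − CE = 35980 − 34225 = 1755

$1,755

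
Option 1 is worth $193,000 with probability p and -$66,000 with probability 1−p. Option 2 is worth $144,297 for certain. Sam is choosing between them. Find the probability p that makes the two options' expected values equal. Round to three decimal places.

p = 0.812

p·193000 + (1−p)·(-66000) = 144297
259000p − 66000 = 144297
p = (144297 + 66000) / 259000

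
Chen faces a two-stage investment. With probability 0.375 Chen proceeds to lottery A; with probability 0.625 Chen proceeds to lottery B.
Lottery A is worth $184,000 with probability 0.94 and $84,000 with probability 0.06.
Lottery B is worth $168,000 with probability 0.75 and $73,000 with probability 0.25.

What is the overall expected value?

EV(A) = 0.94 × 184000 + 0.06 × 84000 = 172960 + 5040 = 178000
EV(B) = 0.75 × 168000 + 0.25 × 73000 = 126000 + 18250 = 144250
Overall = 0.375 × 178000 + 0.625 × 144250 = 66750 + 90156.25 = 156906.25

$156,906.25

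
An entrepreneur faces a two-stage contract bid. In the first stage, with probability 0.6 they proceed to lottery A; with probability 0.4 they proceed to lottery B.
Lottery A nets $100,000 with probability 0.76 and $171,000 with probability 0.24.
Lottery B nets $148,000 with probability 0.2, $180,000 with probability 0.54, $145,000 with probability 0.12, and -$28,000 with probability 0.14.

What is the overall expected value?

EV(A) = 0.76 × 100000 + 0.24 × 171000 = 76000 + 41040 = 117040
EV(B) = 0.2 × 148000 + 0.54 × 180000 + 0.12 × 145000 + 0.14 × (-28000) = 29600 + 97200 + 17400 − 3920 = 140280
Overall = 0.6 × 117040 + 0.4 × 140280 = 70224 + 56112 = 126336

$126,336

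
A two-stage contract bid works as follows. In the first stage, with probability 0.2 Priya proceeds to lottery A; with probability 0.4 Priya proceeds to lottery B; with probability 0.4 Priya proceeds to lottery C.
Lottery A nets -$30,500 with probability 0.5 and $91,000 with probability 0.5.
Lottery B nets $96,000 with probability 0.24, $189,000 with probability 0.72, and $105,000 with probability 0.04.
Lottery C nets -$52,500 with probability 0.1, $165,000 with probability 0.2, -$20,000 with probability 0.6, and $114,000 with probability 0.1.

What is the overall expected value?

$82,238

EV(A) = 0.5 × (-30500) + 0.5 × 91000 = -15250 + 45500 = 30250
EV(B) = 0.24 × 96000 + 0.72 × 189000 + 0.04 × 105000 = 23040 + 136080 + 4200 = 163320
EV(C) = 0.1 × (-52500) + 0.2 × 165000 + 0.6 × (-20000) + 0.1 × 114000 = -5250 + 33000 − 12000 + 11400 = 27150
Overall = 0.2 × 30250 + 0.4 × 163320 + 0.4 × 27150 = 6050 + 65328 + 10860 = 82238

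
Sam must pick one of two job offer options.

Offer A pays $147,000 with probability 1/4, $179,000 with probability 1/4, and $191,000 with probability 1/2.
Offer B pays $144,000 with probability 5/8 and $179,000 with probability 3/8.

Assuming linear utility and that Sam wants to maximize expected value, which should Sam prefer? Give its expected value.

Offer A ($177,000)

Offer A = 1/4 × 147000 + 1/4 × 179000 + 1/2 × 191000 = 36750 + 44750 + 95500 = 177000
Offer B = 5/8 × 144000 + 3/8 × 179000 = 90000 + 67125 = 157125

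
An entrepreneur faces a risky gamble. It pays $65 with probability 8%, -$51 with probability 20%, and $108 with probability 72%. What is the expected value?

EV = 0.08 × 65 + 0.2 × (-51) + 0.72 × 108 = 5.2 − 10.2 + 77.76 = 72.76

$72.76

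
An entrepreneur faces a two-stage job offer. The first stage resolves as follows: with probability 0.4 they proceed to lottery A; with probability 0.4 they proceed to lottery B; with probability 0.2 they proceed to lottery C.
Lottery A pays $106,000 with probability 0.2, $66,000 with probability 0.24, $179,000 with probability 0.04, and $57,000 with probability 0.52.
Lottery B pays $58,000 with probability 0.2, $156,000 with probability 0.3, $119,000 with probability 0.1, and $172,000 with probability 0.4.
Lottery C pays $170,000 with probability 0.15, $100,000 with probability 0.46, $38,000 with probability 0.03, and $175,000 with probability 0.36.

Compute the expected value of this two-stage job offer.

$112,304

EV(A) = 0.2 × 106000 + 0.24 × 66000 + 0.04 × 179000 + 0.52 × 57000 = 21200 + 15840 + 7160 + 29640 = 73840
EV(B) = 0.2 × 58000 + 0.3 × 156000 + 0.1 × 119000 + 0.4 × 172000 = 11600 + 46800 + 11900 + 68800 = 139100
EV(C) = 0.15 × 170000 + 0.46 × 100000 + 0.03 × 38000 + 0.36 × 175000 = 25500 + 46000 + 1140 + 63000 = 135640
Overall = 0.4 × 73840 + 0.4 × 139100 + 0.2 × 135640 = 29536 + 55640 + 27128 = 112304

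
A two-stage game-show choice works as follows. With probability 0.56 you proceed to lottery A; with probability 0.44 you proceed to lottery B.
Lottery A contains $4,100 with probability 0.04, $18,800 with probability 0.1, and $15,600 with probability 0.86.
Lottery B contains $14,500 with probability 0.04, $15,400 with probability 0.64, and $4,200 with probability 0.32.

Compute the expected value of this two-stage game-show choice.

EV(A) = 0.04 × 4100 + 0.1 × 18800 + 0.86 × 15600 = 164 + 1880 + 13416 = 15460
EV(B) = 0.04 × 14500 + 0.64 × 15400 + 0.32 × 4200 = 580 + 9856 + 1344 = 11780
Overall = 0.56 × 15460 + 0.44 × 11780 = 8657.6 + 5183.2 = 13840.8

$13,840.80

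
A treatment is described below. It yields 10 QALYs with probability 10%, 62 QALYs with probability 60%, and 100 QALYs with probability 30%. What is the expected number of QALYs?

68.2 QALYs

EV = 0.1 × 10 + 0.6 × 62 + 0.3 × 100 = 1 + 37.2 + 30 = 68.2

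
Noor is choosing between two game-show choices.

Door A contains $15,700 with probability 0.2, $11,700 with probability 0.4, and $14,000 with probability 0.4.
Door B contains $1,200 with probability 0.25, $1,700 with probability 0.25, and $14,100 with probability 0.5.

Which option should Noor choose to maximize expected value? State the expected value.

Door A ($13,420)

Door A = 0.2 × 15700 + 0.4 × 11700 + 0.4 × 14000 = 3140 + 4680 + 5600 = 13420
Door B = 0.25 × 1200 + 0.25 × 1700 + 0.5 × 14100 = 300 + 425 + 7050 = 7775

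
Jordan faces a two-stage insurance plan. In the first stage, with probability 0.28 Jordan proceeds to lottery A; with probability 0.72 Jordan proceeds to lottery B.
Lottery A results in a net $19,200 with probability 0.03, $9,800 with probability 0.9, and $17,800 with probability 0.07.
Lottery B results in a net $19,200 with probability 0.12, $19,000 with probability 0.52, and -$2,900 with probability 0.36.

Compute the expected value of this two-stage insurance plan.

EV(A) = 0.03 × 19200 + 0.9 × 9800 + 0.07 × 17800 = 576 + 8820 + 1246 = 10642
EV(B) = 0.12 × 19200 + 0.52 × 19000 + 0.36 × (-2900) = 2304 + 9880 − 1044 = 11140
Overall = 0.28 × 10642 + 0.72 × 11140 = 2979.76 + 8020.8 = 11000.56

$11,000.56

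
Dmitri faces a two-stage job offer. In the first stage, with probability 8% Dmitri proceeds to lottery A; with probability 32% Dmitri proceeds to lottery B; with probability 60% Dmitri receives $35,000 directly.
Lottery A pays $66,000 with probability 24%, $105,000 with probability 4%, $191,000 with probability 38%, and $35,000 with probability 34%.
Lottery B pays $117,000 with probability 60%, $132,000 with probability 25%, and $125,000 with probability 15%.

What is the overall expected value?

$68,385.60

EV(A) = 0.24 × 66000 + 0.04 × 105000 + 0.38 × 191000 + 0.34 × 35000 = 15840 + 4200 + 72580 + 11900 = 104520
EV(B) = 0.6 × 117000 + 0.25 × 132000 + 0.15 × 125000 = 70200 + 33000 + 18750 = 121950
Branch C: 35000 (certain)
Overall = 0.08 × 104520 + 0.32 × 121950 + 0.6 × 35000 = 8361.6 + 39024 + 21000 = 68385.6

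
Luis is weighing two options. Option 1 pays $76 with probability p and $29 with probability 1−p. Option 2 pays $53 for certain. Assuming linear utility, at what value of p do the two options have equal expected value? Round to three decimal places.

p = 0.511

p·76 + (1−p)·29 = 53
47p + 29 = 53
p = (53 − 29) / 47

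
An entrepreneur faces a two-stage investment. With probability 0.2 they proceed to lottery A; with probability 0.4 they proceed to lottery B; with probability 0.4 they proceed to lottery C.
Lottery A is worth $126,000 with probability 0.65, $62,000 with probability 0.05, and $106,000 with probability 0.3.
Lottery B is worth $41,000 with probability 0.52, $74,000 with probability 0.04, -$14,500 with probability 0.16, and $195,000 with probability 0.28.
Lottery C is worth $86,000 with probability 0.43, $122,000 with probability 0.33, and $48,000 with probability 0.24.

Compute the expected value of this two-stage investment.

EV(A) = 0.65 × 126000 + 0.05 × 62000 + 0.3 × 106000 = 81900 + 3100 + 31800 = 116800
EV(B) = 0.52 × 41000 + 0.04 × 74000 + 0.16 × (-14500) + 0.28 × 195000 = 21320 + 2960 − 2320 + 54600 = 76560
EV(C) = 0.43 × 86000 + 0.33 × 122000 + 0.24 × 48000 = 36980 + 40260 + 11520 = 88760
Overall = 0.2 × 116800 + 0.4 × 76560 + 0.4 × 88760 = 23360 + 30624 + 35504 = 89488

$89,488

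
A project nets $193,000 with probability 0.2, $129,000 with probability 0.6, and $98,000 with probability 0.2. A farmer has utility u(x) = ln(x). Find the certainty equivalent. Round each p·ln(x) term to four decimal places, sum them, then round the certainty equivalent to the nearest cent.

$132,336.08

E[u] = 0.2·ln(193000) + 0.6·ln(129000) + 0.2·ln(98000) = 2.4341 + 7.0605 + 2.2985 = 11.7931
CE = e^11.7931 ≈ 132336.08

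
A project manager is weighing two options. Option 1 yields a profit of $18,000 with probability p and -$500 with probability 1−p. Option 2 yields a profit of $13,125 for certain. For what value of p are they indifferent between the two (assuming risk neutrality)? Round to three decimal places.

p = 0.736

p·18000 + (1−p)·(-500) = 13125
18500p − 500 = 13125
p = (13125 + 500) / 18500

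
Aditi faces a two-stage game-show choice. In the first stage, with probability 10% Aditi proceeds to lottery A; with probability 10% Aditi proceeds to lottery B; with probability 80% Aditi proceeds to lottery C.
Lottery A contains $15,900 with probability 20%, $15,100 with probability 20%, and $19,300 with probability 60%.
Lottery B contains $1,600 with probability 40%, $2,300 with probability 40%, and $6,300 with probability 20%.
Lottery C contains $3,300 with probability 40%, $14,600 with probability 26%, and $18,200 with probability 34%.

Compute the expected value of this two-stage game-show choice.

$11,103.20

EV(A) = 0.2 × 15900 + 0.2 × 15100 + 0.6 × 19300 = 3180 + 3020 + 11580 = 17780
EV(B) = 0.4 × 1600 + 0.4 × 2300 + 0.2 × 6300 = 640 + 920 + 1260 = 2820
EV(C) = 0.4 × 3300 + 0.26 × 14600 + 0.34 × 18200 = 1320 + 3796 + 6188 = 11304
Overall = 0.1 × 17780 + 0.1 × 2820 + 0.8 × 11304 = 1778 + 282 + 9043.2 = 11103.2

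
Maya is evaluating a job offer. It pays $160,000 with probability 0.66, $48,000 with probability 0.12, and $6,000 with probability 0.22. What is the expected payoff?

$112,680

EV = 0.66 × 160000 + 0.12 × 48000 + 0.22 × 6000 = 105600 + 5760 + 1320 = 112680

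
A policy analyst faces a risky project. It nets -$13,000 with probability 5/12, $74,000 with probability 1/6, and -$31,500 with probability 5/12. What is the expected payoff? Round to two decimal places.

EV = 5/12 × (-13000) + 1/6 × 74000 + 5/12 × (-31500) = -5416.6667 + 12333.3333 − 13125 = -6208.3333

-$6,208.33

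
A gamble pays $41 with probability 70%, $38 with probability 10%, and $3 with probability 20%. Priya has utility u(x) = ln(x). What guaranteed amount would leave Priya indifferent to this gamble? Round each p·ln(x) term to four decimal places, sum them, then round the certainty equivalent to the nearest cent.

$24.12

E[u] = 0.7·ln(41) + 0.1·ln(38) + 0.2·ln(3) = 2.5995 + 0.3638 + 0.2197 = 3.1830
CE = e^3.1830 ≈ 24.12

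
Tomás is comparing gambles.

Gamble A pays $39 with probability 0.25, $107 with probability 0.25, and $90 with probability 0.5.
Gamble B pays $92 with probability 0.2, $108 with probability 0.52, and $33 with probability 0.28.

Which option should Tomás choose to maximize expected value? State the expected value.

Gamble A = 0.25 × 39 + 0.25 × 107 + 0.5 × 90 = 9.75 + 26.75 + 45 = 81.5
Gamble B = 0.2 × 92 + 0.52 × 108 + 0.28 × 33 = 18.4 + 56.16 + 9.24 = 83.8

Gamble B ($83.80)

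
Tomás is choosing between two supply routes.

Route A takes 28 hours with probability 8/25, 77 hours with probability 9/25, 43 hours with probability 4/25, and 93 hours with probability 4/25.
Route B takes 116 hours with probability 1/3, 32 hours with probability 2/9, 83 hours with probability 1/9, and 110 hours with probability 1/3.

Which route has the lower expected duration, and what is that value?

Route A = 8/25 × 28 + 9/25 × 77 + 4/25 × 43 + 4/25 × 93 = 8.96 + 27.72 + 6.88 + 14.88 = 58.44
Route B = 1/3 × 116 + 2/9 × 32 + 1/9 × 83 + 1/3 × 110 = 38.6667 + 7.1111 + 9.2222 + 36.6667 = 91.6667

Route A (58.44 hours)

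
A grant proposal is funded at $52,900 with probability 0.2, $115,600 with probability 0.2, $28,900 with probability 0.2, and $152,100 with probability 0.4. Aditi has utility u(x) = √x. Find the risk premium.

E[u] = 0.2·√52900 + 0.2·√115600 + 0.2·√28900 + 0.4·√152100 = 0.2·230 + 0.2·340 + 0.2·170 + 0.4·390 = 304
CE = (304)² = 92416
Risk premium = EV − CE = 100320 − 92416 = 7904

$7,904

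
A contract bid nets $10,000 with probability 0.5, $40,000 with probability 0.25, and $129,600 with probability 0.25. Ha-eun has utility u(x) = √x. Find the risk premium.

E[u] = 0.5·√10000 + 0.25·√40000 + 0.25·√129600 = 0.5·100 + 0.25·200 + 0.25·360 = 190
CE = (190)² = 36100
Risk premium = EV − CE = 47400 − 36100 = 11300

$11,300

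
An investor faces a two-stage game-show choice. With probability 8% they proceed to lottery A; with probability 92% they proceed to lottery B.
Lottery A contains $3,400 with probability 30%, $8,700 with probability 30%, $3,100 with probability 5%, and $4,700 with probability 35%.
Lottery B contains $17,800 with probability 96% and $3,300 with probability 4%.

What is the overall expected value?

EV(A) = 0.3 × 3400 + 0.3 × 8700 + 0.05 × 3100 + 0.35 × 4700 = 1020 + 2610 + 155 + 1645 = 5430
EV(B) = 0.96 × 17800 + 0.04 × 3300 = 17088 + 132 = 17220
Overall = 0.08 × 5430 + 0.92 × 17220 = 434.4 + 15842.4 = 16276.8

$16,276.80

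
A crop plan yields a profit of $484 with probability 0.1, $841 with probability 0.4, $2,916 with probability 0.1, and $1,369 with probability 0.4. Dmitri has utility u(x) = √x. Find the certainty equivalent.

$1,156

E[u] = 0.1·√484 + 0.4·√841 + 0.1·√2916 + 0.4·√1369 = 0.1·22 + 0.4·29 + 0.1·54 + 0.4·37 = 34
CE = (34)² = 1156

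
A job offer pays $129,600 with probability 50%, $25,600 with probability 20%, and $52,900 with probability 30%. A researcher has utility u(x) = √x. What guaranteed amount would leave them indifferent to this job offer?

E[u] = 0.5·√129600 + 0.2·√25600 + 0.3·√52900 = 0.5·360 + 0.2·160 + 0.3·230 = 281
CE = (281)² = 78961

$78,961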